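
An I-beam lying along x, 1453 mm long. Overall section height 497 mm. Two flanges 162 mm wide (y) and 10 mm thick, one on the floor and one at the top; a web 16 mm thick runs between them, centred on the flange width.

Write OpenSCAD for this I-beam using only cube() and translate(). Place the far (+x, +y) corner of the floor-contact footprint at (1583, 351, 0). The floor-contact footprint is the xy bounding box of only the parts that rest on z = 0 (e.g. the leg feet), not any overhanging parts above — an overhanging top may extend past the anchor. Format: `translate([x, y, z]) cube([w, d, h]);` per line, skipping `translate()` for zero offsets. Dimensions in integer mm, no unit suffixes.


translate([130, 189, 0]) cube([1453, 162, 10]);
translate([130, 262, 10]) cube([1453, 16, 477]);
translate([130, 189, 487]) cube([1453, 162, 10]);


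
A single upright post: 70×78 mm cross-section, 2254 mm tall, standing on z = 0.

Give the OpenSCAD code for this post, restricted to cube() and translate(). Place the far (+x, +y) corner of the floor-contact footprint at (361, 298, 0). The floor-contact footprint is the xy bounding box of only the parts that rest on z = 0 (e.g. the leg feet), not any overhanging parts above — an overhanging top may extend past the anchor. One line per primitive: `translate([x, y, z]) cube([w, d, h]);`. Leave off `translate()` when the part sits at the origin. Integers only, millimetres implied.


translate([291, 220, 0]) cube([70, 78, 2254]);


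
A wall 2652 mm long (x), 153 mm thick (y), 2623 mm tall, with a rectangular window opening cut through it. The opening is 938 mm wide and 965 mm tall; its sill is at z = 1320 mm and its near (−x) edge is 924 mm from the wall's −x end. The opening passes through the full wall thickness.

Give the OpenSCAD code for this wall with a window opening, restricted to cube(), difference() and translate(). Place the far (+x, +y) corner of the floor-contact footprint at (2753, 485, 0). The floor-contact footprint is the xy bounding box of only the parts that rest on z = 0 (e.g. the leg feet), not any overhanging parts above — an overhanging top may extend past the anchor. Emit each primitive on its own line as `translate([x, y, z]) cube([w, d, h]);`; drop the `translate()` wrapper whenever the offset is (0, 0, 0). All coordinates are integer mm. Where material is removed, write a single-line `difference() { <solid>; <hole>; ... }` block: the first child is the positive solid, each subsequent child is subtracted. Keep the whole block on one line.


difference() { translate([101, 332, 0]) cube([2652, 153, 2623]); translate([1025, 332, 1320]) cube([938, 153, 965]); }


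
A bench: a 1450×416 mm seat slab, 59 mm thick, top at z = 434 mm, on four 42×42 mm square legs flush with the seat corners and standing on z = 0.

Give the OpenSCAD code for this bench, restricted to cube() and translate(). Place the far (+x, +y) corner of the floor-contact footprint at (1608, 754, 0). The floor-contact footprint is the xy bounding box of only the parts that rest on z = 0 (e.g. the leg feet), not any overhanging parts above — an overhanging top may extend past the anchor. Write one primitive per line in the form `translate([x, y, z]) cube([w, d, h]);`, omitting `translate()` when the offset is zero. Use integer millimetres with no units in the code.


// leg_h = 434 − 59 = 375
translate([158, 338, 375]) cube([1450, 416, 59]);
translate([158, 338, 0]) cube([42, 42, 375]);
translate([158, 712, 0]) cube([42, 42, 375]);
translate([1566, 338, 0]) cube([42, 42, 375]);
translate([1566, 712, 0]) cube([42, 42, 375]);


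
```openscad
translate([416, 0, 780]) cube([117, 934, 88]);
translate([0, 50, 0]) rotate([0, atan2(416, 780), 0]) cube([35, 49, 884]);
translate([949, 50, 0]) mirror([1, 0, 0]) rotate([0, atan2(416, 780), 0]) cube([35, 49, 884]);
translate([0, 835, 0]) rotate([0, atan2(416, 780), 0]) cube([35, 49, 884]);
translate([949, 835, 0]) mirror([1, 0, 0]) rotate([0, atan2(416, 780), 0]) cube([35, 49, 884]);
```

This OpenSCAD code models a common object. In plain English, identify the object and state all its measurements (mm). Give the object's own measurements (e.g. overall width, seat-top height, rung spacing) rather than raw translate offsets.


A sawhorse. A 117×934×88 mm beam (x, y, z) sits on two A-frame leg pairs. Each pair is two raked legs of 35×49 mm section (49 mm along y) splaying symmetrically in x. Each leg rises 780 mm vertically over 416 mm of horizontal reach and is 884 mm long along its own axis. Every leg's outer bottom edge rests on the floor and its outer top edge meets a bottom edge of the beam — the left legs (tilting toward +x) meet the beam's −x bottom edge, the right legs (their mirror images, tilting toward −x) meet its +x bottom edge — so the leg tops tuck under the beam, the beam's underside is 780 mm above the floor, and the feet are 949 mm apart outside-to-outside with the beam centred between them. The two leg pairs are set in 50 mm from either end of the beam.


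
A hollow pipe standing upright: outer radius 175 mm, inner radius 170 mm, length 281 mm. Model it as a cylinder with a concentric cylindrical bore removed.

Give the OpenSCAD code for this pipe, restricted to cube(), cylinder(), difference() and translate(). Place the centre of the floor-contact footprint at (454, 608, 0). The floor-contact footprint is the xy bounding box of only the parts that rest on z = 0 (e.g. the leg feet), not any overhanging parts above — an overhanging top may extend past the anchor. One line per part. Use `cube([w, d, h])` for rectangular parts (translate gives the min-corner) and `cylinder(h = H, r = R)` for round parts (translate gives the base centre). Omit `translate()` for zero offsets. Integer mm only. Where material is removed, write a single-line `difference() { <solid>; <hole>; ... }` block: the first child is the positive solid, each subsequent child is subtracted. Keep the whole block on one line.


difference() { translate([454, 608, 0]) cylinder(h = 281, r = 175); translate([454, 608, 0]) cylinder(h = 281, r = 170); }


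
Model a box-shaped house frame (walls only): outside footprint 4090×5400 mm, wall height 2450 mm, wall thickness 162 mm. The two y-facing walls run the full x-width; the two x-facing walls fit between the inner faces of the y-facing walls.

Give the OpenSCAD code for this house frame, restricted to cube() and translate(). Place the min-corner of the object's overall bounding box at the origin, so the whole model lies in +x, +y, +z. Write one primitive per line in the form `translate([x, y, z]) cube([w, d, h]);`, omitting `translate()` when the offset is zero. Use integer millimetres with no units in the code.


cube([4090, 162, 2450]);
translate([0, 5238, 0]) cube([4090, 162, 2450]);
translate([0, 162, 0]) cube([162, 5076, 2450]);
translate([3928, 162, 0]) cube([162, 5076, 2450]);


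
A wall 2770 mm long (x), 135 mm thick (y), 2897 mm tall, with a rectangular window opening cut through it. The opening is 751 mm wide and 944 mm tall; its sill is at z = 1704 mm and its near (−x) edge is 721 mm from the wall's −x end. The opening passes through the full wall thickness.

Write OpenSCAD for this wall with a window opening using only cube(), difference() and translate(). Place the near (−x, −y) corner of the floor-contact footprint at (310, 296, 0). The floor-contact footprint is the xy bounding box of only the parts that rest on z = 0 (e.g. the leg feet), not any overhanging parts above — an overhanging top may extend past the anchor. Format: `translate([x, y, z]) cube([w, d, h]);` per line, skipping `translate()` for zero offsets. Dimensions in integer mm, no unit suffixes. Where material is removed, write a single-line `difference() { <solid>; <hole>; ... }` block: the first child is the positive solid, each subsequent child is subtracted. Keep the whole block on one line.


difference() { translate([310, 296, 0]) cube([2770, 135, 2897]); translate([1031, 296, 1704]) cube([751, 135, 944]); }


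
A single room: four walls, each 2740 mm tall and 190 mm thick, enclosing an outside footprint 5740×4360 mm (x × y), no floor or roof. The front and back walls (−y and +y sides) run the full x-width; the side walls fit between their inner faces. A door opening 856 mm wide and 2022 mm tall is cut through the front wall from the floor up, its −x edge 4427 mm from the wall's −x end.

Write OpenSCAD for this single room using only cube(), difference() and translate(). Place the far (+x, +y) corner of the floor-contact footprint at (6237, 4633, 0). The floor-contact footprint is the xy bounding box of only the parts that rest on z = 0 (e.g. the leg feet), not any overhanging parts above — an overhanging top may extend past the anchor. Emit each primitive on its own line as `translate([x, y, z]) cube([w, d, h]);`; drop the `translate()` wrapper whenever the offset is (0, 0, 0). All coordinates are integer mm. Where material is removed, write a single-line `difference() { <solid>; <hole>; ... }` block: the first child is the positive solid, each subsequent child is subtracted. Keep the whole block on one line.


difference() { translate([497, 273, 0]) cube([5740, 190, 2740]); translate([4924, 273, 0]) cube([856, 190, 2022]); }
translate([497, 4443, 0]) cube([5740, 190, 2740]);
translate([497, 463, 0]) cube([190, 3980, 2740]);
translate([6047, 463, 0]) cube([190, 3980, 2740]);


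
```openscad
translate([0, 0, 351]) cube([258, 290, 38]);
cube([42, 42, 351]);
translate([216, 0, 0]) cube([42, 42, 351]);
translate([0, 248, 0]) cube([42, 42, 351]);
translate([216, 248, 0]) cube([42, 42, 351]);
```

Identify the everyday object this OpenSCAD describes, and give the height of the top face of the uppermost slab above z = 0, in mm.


A stool. The seat height is 389 mm.

A 258×290×38 slab at z = 351 on four corner posts — a stool. The seat top is 351 + 38 = 389 mm.


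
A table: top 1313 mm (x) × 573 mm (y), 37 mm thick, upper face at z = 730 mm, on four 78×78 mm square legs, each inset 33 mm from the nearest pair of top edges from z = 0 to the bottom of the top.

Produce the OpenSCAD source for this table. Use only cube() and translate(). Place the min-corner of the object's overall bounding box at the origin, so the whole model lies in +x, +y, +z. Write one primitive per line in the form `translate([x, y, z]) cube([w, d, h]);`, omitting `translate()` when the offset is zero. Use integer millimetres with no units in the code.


translate([0, 0, 693]) cube([1313, 573, 37]);
translate([33, 33, 0]) cube([78, 78, 693]);
translate([1202, 33, 0]) cube([78, 78, 693]);
translate([33, 462, 0]) cube([78, 78, 693]);
translate([1202, 462, 0]) cube([78, 78, 693]);


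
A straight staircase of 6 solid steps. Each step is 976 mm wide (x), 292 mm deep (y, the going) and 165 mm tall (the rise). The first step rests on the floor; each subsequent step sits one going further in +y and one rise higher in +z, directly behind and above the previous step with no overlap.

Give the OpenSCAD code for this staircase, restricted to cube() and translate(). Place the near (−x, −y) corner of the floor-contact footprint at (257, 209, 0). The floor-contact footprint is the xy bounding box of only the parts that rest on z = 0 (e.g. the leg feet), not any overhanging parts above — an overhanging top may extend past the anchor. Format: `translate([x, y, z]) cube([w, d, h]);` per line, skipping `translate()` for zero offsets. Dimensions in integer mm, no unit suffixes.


translate([257, 209, 0]) cube([976, 292, 165]);
translate([257, 501, 165]) cube([976, 292, 165]);
translate([257, 793, 330]) cube([976, 292, 165]);
translate([257, 1085, 495]) cube([976, 292, 165]);
translate([257, 1377, 660]) cube([976, 292, 165]);
translate([257, 1669, 825]) cube([976, 292, 165]);


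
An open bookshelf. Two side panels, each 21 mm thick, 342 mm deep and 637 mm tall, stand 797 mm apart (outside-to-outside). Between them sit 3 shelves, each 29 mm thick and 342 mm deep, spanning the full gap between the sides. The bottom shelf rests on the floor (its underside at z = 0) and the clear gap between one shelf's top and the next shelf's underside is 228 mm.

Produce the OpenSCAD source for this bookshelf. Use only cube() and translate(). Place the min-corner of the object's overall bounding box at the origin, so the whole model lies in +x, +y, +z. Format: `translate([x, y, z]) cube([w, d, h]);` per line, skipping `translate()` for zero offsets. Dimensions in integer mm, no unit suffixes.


cube([21, 342, 637]);
translate([776, 0, 0]) cube([21, 342, 637]);
translate([21, 0, 0]) cube([755, 342, 29]);
translate([21, 0, 257]) cube([755, 342, 29]);
translate([21, 0, 514]) cube([755, 342, 29]);


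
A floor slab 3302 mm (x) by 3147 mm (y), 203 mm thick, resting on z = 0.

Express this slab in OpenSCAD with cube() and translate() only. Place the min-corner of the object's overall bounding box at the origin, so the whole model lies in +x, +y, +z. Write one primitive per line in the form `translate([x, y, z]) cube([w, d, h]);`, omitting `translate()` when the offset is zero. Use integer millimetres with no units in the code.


cube([3302, 3147, 203]);


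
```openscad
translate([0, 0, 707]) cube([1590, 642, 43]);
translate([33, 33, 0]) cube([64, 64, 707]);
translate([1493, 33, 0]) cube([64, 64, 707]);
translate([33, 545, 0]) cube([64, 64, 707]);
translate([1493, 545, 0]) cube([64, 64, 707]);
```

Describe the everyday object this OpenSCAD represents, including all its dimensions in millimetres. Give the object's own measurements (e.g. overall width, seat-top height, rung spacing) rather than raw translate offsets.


A rectangular dining table. The top is 1590×642×43 mm with its upper surface at z = 750 mm. It stands on four 64×64 mm square legs, each inset 33 mm from the nearest pair of top edges, running from the floor to the underside of the top.


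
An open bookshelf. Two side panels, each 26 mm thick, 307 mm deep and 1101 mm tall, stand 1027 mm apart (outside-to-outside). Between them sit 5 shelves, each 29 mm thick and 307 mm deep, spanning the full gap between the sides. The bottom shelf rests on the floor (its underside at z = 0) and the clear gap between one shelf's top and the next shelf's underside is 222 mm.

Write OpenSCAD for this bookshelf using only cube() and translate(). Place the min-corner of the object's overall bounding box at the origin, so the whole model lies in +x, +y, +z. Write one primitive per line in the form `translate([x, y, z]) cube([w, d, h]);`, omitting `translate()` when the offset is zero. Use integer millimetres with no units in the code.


cube([26, 307, 1101]);
translate([1001, 0, 0]) cube([26, 307, 1101]);
translate([26, 0, 0]) cube([975, 307, 29]);
translate([26, 0, 251]) cube([975, 307, 29]);
translate([26, 0, 502]) cube([975, 307, 29]);
translate([26, 0, 753]) cube([975, 307, 29]);
translate([26, 0, 1004]) cube([975, 307, 29]);


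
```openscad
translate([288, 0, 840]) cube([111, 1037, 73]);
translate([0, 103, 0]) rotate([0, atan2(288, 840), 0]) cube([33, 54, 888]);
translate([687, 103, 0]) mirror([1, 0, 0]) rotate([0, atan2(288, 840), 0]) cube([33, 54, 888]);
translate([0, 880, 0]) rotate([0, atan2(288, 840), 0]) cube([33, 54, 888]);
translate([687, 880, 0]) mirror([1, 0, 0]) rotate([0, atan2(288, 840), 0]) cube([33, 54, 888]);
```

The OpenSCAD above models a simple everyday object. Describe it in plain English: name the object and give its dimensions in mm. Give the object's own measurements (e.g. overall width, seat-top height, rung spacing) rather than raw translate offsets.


A sawhorse. A 111×1037×73 mm beam (x, y, z) sits on two A-frame leg pairs. Each pair is two raked legs of 33×54 mm section (54 mm along y) splaying symmetrically in x. Each leg rises 840 mm vertically over 288 mm of horizontal reach and is 888 mm long along its own axis. Every leg's outer bottom edge rests on the floor and its outer top edge meets a bottom edge of the beam — the left legs (tilting toward +x) meet the beam's −x bottom edge, the right legs (their mirror images, tilting toward −x) meet its +x bottom edge — so the leg tops tuck under the beam, the beam's underside is 840 mm above the floor, and the feet are 687 mm apart outside-to-outside with the beam centred between them. The two leg pairs are set in 103 mm from either end of the beam.


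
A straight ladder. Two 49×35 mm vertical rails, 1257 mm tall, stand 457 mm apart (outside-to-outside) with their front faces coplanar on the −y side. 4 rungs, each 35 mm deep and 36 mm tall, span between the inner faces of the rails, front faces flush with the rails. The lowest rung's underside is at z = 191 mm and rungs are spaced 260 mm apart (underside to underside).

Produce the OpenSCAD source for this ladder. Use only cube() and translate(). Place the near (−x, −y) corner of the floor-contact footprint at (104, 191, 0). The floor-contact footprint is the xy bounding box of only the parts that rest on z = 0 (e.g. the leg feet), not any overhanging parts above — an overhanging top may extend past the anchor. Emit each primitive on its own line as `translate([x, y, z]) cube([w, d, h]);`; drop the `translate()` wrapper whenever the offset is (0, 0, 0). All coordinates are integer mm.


translate([104, 191, 0]) cube([49, 35, 1257]);
translate([512, 191, 0]) cube([49, 35, 1257]);
translate([153, 191, 191]) cube([359, 35, 36]);
translate([153, 191, 451]) cube([359, 35, 36]);
translate([153, 191, 711]) cube([359, 35, 36]);
translate([153, 191, 971]) cube([359, 35, 36]);


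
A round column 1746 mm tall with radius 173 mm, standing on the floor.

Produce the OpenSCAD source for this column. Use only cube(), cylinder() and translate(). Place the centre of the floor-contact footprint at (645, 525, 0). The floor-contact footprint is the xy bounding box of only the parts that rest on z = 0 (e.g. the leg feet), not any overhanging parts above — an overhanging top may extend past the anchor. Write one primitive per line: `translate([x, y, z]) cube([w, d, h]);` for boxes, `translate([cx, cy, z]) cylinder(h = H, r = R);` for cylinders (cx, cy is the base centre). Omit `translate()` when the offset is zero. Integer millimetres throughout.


translate([645, 525, 0]) cylinder(h = 1746, r = 173);


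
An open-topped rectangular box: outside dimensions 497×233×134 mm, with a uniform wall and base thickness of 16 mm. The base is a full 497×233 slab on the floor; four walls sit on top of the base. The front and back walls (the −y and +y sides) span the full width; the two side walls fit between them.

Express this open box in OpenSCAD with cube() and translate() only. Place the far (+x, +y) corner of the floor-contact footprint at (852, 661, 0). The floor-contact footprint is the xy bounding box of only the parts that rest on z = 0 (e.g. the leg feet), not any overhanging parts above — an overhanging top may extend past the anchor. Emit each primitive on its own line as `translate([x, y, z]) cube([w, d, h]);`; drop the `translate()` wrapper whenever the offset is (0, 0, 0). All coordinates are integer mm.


translate([355, 428, 0]) cube([497, 233, 16]);
translate([355, 428, 16]) cube([497, 16, 118]);
translate([355, 645, 16]) cube([497, 16, 118]);
translate([355, 444, 16]) cube([16, 201, 118]);
translate([836, 444, 16]) cube([16, 201, 118]);


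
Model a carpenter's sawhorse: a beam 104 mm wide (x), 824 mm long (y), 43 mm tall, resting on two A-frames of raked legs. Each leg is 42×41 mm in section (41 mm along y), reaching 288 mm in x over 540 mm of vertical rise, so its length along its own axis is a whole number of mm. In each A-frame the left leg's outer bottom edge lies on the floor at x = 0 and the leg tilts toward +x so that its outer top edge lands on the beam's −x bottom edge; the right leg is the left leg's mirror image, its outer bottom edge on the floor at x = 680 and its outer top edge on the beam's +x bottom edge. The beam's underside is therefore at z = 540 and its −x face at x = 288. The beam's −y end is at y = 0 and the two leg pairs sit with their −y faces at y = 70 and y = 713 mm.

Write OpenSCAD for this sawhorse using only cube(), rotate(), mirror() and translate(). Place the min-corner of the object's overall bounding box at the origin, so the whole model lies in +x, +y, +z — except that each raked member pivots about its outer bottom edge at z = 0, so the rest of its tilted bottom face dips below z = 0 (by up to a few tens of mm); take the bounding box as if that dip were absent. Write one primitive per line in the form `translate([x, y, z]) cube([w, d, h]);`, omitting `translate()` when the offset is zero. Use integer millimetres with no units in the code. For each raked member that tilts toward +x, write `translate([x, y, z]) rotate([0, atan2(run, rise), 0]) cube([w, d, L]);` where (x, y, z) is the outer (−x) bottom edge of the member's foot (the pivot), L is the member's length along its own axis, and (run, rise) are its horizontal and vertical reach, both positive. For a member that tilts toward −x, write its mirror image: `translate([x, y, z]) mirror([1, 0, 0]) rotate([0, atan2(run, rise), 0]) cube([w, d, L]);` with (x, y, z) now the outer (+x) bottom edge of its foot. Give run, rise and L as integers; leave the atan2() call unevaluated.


translate([288, 0, 540]) cube([104, 824, 43]);
translate([0, 70, 0]) rotate([0, atan2(288, 540), 0]) cube([42, 41, 612]);
translate([680, 70, 0]) mirror([1, 0, 0]) rotate([0, atan2(288, 540), 0]) cube([42, 41, 612]);
translate([0, 713, 0]) rotate([0, atan2(288, 540), 0]) cube([42, 41, 612]);
translate([680, 713, 0]) mirror([1, 0, 0]) rotate([0, atan2(288, 540), 0]) cube([42, 41, 612]);


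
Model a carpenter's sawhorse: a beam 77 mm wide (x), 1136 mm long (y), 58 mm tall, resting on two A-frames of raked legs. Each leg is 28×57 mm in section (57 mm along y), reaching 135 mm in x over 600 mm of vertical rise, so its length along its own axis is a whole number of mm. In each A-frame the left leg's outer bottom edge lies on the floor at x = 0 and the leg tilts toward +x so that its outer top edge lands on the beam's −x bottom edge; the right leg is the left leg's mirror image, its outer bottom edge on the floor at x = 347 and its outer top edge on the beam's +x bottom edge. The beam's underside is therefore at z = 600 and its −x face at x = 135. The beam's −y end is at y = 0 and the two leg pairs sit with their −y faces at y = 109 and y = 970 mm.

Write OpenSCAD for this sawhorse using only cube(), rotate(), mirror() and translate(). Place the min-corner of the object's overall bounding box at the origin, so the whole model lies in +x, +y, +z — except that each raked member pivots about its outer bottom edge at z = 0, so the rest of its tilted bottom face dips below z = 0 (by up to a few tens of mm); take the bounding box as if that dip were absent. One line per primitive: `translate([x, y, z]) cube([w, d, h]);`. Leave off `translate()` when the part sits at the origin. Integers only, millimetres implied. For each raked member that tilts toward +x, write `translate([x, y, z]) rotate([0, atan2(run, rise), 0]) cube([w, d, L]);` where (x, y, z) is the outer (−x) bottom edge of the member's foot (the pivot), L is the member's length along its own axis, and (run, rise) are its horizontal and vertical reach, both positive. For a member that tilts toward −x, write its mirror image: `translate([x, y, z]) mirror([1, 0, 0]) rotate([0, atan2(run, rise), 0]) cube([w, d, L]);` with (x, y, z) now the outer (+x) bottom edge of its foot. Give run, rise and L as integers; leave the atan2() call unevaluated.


translate([135, 0, 600]) cube([77, 1136, 58]);
translate([0, 109, 0]) rotate([0, atan2(135, 600), 0]) cube([28, 57, 615]);
translate([347, 109, 0]) mirror([1, 0, 0]) rotate([0, atan2(135, 600), 0]) cube([28, 57, 615]);
translate([0, 970, 0]) rotate([0, atan2(135, 600), 0]) cube([28, 57, 615]);
translate([347, 970, 0]) mirror([1, 0, 0]) rotate([0, atan2(135, 600), 0]) cube([28, 57, 615]);


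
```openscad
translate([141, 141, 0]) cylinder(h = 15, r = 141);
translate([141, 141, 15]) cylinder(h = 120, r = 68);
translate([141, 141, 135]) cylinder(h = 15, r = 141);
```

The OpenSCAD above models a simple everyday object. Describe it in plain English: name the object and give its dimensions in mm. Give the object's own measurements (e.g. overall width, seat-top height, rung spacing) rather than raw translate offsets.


A spool: two coaxial disc flanges of radius 141 mm and thickness 15 mm, joined by a core cylinder of radius 68 mm and height 120 mm. The lower flange rests on z = 0 and the three cylinders share a vertical axis.


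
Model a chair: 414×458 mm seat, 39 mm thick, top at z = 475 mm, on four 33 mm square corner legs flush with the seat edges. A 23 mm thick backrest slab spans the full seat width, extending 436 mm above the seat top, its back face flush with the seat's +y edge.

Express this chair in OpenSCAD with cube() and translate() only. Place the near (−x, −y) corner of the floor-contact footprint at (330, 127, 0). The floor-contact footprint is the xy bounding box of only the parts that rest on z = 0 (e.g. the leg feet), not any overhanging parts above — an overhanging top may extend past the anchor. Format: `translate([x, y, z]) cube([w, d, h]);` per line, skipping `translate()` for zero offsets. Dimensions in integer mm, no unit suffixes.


translate([330, 127, 436]) cube([414, 458, 39]);
translate([330, 127, 0]) cube([33, 33, 436]);
translate([711, 127, 0]) cube([33, 33, 436]);
translate([330, 552, 0]) cube([33, 33, 436]);
translate([711, 552, 0]) cube([33, 33, 436]);
translate([330, 562, 475]) cube([414, 23, 436]);


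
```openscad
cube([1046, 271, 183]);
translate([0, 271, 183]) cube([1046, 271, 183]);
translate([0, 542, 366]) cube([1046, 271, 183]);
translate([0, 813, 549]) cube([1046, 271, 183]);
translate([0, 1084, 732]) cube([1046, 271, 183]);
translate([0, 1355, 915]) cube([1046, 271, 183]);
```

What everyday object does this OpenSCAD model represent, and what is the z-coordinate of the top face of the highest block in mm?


A staircase. The total rise is 1098 mm.

6 identical blocks, each offset up and back from the previous — a staircase. Each step is 183 mm tall and there are 6 of them, so the total rise is 6 × 183 = 1098 mm.


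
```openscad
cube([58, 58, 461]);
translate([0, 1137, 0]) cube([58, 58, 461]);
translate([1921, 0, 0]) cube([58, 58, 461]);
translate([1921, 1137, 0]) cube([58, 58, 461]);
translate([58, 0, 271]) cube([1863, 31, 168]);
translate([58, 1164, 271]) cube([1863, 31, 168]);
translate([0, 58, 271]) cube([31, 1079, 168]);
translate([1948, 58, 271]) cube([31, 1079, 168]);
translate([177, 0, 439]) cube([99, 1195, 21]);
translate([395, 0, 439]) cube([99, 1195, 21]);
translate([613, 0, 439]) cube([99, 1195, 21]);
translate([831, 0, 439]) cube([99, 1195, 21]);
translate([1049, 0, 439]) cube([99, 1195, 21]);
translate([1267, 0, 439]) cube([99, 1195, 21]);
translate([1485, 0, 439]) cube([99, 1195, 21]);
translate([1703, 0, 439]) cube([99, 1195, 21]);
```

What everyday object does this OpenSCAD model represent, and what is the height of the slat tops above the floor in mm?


A bed frame. The slat-top height is 460 mm.

Four posts, four rails, and a row of slats — a bed frame. Slats sit on the rails at z = 271 + 168 = 439; with slat thickness 21, the top is 460 mm.


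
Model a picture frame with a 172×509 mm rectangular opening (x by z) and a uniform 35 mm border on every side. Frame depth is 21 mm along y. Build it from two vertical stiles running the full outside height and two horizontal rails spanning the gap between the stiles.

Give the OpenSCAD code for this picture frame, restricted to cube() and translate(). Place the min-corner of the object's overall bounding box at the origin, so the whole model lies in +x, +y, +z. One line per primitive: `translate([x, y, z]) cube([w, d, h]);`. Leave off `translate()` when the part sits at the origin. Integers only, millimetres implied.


cube([35, 21, 579]);
translate([207, 0, 0]) cube([35, 21, 579]);
translate([35, 0, 0]) cube([172, 21, 35]);
translate([35, 0, 544]) cube([172, 21, 35]);


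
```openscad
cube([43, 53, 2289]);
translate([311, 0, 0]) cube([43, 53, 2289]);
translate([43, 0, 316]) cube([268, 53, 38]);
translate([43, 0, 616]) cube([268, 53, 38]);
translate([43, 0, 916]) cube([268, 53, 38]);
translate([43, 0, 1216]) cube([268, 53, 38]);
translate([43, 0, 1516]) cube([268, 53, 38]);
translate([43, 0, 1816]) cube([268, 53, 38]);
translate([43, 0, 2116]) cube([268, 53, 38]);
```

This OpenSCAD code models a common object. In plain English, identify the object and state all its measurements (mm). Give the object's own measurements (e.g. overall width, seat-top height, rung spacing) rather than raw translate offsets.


A straight ladder. Two 43×53 mm vertical rails, 2289 mm tall, stand 354 mm apart (outside-to-outside) with their front faces coplanar on the −y side. 7 rungs, each 53 mm deep and 38 mm tall, span between the inner faces of the rails, front faces flush with the rails. The lowest rung's underside is at z = 316 mm and rungs are spaced 300 mm apart (underside to underside).


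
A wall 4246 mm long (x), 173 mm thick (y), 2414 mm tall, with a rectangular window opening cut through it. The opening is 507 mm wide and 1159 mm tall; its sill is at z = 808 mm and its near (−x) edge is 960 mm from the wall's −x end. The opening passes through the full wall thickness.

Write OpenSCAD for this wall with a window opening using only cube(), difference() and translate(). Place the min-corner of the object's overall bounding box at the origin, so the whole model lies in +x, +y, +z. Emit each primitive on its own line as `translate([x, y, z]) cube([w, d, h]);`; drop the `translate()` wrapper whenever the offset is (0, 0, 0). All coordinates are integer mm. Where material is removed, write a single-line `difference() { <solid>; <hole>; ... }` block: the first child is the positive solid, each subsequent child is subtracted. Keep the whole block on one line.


difference() { cube([4246, 173, 2414]); translate([960, 0, 808]) cube([507, 173, 1159]); }


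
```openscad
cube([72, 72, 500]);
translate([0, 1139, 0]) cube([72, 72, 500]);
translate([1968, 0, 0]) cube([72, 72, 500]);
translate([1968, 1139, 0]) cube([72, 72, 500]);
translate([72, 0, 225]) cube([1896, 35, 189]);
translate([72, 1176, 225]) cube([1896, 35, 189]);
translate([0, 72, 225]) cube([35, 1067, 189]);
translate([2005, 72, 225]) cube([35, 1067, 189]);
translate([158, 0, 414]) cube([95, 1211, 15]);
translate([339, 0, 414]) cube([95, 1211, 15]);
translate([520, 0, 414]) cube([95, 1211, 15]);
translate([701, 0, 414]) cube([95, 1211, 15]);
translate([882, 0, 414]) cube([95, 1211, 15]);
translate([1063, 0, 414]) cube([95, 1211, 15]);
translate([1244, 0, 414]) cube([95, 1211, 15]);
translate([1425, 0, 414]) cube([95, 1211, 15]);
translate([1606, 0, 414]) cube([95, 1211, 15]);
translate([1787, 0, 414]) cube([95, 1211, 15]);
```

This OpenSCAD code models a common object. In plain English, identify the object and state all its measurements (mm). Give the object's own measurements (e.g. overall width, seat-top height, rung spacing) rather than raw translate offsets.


A bed frame 2040 mm long (x) by 1211 mm wide (y). Four 72×72 mm corner posts, 500 mm tall, at the corners of the footprint. Four rails of 35 mm thickness and 189 mm height run between adjacent posts with their undersides at z = 225 mm, their outer faces flush with the outside of the frame (the two x-running rails run between the posts' inner faces; the two y-running rails run between the posts' inner faces). 10 slats, each 95 mm wide (x) and 15 mm thick, lie across the top of the two x-running rails, running the full 1211 mm width of the frame in y; along x they sit between the end posts with a 86 mm gap after the −x posts and between neighbouring slats and before the +x posts.


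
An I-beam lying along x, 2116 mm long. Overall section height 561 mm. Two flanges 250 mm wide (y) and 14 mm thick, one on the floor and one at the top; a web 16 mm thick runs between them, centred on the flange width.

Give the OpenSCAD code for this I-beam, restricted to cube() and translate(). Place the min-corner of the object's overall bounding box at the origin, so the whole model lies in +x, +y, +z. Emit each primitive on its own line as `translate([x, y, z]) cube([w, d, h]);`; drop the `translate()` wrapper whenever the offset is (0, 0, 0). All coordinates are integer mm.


cube([2116, 250, 14]);
translate([0, 117, 14]) cube([2116, 16, 533]);
translate([0, 0, 547]) cube([2116, 250, 14]);


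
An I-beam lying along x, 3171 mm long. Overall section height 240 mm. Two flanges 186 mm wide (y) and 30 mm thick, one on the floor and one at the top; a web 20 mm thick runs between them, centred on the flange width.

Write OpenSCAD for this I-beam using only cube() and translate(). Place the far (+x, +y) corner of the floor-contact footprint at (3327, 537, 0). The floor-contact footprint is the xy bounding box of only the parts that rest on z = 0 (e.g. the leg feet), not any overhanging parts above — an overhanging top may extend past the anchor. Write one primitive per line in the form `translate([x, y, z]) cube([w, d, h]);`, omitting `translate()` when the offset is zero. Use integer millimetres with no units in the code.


translate([156, 351, 0]) cube([3171, 186, 30]);
translate([156, 434, 30]) cube([3171, 20, 180]);
translate([156, 351, 210]) cube([3171, 186, 30]);


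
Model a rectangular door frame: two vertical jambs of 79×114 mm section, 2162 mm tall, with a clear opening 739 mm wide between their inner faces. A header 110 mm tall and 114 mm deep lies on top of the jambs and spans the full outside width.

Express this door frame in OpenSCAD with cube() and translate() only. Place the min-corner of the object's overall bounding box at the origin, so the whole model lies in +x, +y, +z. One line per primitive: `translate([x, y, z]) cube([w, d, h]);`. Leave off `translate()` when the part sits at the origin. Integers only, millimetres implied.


cube([79, 114, 2162]);
translate([818, 0, 0]) cube([79, 114, 2162]);
translate([0, 0, 2162]) cube([897, 114, 110]);


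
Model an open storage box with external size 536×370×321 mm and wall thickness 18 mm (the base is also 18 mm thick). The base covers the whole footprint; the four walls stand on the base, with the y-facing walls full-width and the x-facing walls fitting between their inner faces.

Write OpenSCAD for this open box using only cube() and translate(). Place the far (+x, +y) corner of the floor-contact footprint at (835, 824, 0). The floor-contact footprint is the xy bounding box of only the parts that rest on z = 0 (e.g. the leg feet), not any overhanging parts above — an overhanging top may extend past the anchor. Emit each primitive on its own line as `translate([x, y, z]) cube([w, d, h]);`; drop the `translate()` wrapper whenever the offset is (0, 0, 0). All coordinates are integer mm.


translate([299, 454, 0]) cube([536, 370, 18]);
translate([299, 454, 18]) cube([536, 18, 303]);
translate([299, 806, 18]) cube([536, 18, 303]);
translate([299, 472, 18]) cube([18, 334, 303]);
translate([817, 472, 18]) cube([18, 334, 303]);


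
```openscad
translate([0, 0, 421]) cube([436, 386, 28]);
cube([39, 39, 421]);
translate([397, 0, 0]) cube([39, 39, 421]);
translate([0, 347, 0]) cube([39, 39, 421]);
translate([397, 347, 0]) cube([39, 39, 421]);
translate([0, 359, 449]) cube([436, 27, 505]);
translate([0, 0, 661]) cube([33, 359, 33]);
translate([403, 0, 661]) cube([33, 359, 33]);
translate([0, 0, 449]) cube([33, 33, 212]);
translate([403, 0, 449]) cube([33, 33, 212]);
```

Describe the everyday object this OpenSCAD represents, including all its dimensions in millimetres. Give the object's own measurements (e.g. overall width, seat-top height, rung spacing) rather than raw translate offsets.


A chair. The seat is a 436×386×28 mm slab with its top at z = 449 mm, on four 39×39 mm corner legs (flush with the seat edges, standing on z = 0). A flat backrest 27 mm thick, 505 mm tall, spans the full seat width and rises from the seat top along its +y edge, rear face flush with the rear of the seat. Two armrests of 33×33 mm section run along each side from the seat's front edge to the front of the backrest, top faces 245 mm above the seat top and outer faces flush with the seat's x-edges; a 33×33 mm post under the front of each armrest stands on the seat at the front corner.


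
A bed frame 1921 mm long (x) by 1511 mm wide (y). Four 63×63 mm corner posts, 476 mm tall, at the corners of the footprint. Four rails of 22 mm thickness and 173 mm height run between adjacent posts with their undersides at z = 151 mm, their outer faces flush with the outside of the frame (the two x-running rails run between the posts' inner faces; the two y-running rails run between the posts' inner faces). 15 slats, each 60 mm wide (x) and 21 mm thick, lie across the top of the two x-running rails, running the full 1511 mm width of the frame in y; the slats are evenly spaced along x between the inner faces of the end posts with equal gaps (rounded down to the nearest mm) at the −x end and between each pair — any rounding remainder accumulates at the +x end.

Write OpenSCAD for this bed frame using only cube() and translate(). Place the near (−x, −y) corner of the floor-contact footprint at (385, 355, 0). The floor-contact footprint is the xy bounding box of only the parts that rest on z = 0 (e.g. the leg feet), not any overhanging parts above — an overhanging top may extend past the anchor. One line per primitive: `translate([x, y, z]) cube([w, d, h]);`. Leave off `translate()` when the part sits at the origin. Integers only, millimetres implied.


translate([385, 355, 0]) cube([63, 63, 476]);
translate([385, 1803, 0]) cube([63, 63, 476]);
translate([2243, 355, 0]) cube([63, 63, 476]);
translate([2243, 1803, 0]) cube([63, 63, 476]);
translate([448, 355, 151]) cube([1795, 22, 173]);
translate([448, 1844, 151]) cube([1795, 22, 173]);
translate([385, 418, 151]) cube([22, 1385, 173]);
translate([2284, 418, 151]) cube([22, 1385, 173]);
translate([503, 355, 324]) cube([60, 1511, 21]);
translate([618, 355, 324]) cube([60, 1511, 21]);
translate([733, 355, 324]) cube([60, 1511, 21]);
translate([848, 355, 324]) cube([60, 1511, 21]);
translate([963, 355, 324]) cube([60, 1511, 21]);
translate([1078, 355, 324]) cube([60, 1511, 21]);
translate([1193, 355, 324]) cube([60, 1511, 21]);
translate([1308, 355, 324]) cube([60, 1511, 21]);
translate([1423, 355, 324]) cube([60, 1511, 21]);
translate([1538, 355, 324]) cube([60, 1511, 21]);
translate([1653, 355, 324]) cube([60, 1511, 21]);
translate([1768, 355, 324]) cube([60, 1511, 21]);
translate([1883, 355, 324]) cube([60, 1511, 21]);
translate([1998, 355, 324]) cube([60, 1511, 21]);
translate([2113, 355, 324]) cube([60, 1511, 21]);


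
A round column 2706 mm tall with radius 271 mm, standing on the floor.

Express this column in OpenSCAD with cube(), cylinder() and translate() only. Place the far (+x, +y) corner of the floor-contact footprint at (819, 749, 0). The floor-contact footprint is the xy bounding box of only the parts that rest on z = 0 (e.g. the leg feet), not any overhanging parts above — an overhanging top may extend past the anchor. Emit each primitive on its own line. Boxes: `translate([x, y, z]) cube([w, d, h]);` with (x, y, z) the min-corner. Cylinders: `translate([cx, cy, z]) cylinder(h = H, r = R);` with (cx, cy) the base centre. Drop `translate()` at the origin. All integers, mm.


translate([548, 478, 0]) cylinder(h = 2706, r = 271);


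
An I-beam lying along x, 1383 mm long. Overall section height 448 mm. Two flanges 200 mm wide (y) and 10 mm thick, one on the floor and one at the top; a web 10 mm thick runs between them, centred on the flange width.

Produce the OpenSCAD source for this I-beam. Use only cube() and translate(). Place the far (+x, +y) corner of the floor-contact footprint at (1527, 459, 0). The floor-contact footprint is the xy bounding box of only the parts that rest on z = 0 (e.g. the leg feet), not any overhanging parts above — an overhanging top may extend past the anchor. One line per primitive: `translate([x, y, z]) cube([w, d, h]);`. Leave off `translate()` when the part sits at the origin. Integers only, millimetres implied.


translate([144, 259, 0]) cube([1383, 200, 10]);
translate([144, 354, 10]) cube([1383, 10, 428]);
translate([144, 259, 438]) cube([1383, 200, 10]);
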